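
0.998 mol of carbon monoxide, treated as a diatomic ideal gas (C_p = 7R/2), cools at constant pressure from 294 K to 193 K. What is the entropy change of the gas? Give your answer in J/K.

ΔS = -12.2 J/K

At constant pressure, ΔS = nC_p ln(T₂/T₁) with C_p = 7R/2 = 29.1 J mol⁻¹ K⁻¹.
ΔS = 0.998 × 29.1 × ln(193/294) = -12.2 J/K.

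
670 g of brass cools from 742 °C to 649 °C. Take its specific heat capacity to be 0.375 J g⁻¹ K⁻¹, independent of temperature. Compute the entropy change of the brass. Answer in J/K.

ΔS = -24.1 J/K

In kelvin: T₁ = 1015.15 K, T₂ = 922.15 K. ΔS = ∫dQ_rev/T = m c ln(T₂/T₁) = 670 × 0.375 × ln(922.15/1015.15) = -24.1 J/K.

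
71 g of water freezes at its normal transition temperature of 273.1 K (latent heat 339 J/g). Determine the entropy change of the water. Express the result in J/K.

ΔS = -88.1 J/K

Heat released by the substance: Q = −mL = −71 × 339 = −24069 J.
At constant T, ΔS = Q_rev/T = −24069 / 273.1 = -88.1 J/K.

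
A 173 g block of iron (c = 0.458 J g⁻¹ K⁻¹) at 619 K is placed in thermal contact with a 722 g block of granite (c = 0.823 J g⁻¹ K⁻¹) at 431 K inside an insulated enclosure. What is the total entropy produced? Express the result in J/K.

ΔS_total = 5.02 J/K

Energy balance: T_f = (m₁c₁T₁ + m₂c₂T₂)/(m₁c₁ + m₂c₂) = 453.12 K.
ΔS₁ = m₁c₁ ln(T_f/T₁) = 79.234 × ln(453.12/619) = -24.72 J/K.
ΔS₂ = m₂c₂ ln(T_f/T₂) = 594.206 × ln(453.12/431) = 29.74 J/K.
ΔS_total = -24.72 + 29.74 = 5.02 J/K.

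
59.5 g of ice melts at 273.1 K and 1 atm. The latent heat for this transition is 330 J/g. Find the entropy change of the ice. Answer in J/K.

ΔS = 71.9 J/K

Heat absorbed by the substance: Q = mL = 59.5 × 330 = 19635 J.
At constant T, ΔS = Q_rev/T = 19635 / 273.1 = 71.9 J/K.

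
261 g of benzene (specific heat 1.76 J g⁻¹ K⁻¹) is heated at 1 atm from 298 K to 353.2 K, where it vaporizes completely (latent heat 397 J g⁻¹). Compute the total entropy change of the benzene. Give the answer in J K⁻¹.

ΔS = 371 J/K

Warming step: ΔS₁ = m c ln(T_tr/T_i) = 261 × 1.76 × ln(353.2/298) = 78.06 J/K.
Phase change: ΔS₂ = +mL/T_tr = 261 × 397 / 353.2 = 293.4 J/K.
ΔS_total = (78.06) + (293.4) = 371 J/K.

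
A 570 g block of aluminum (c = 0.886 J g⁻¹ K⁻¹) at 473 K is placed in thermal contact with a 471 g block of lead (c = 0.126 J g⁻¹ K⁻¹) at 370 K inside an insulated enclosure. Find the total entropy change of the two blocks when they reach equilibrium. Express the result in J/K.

ΔS_total = 1.5 J/K

Energy balance: T_f = (m₁c₁T₁ + m₂c₂T₂)/(m₁c₁ + m₂c₂) = 462.17 K.
ΔS₁ = m₁c₁ ln(T_f/T₁) = 505.02 × ln(462.17/473) = -11.7 J/K.
ΔS₂ = m₂c₂ ln(T_f/T₂) = 59.346 × ln(462.17/370) = 13.2 J/K.
ΔS_total = -11.7 + 13.2 = 1.5 J/K.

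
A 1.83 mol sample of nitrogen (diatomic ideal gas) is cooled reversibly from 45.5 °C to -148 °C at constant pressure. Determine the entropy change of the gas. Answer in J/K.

In kelvin: T₁ = 318.65 K, T₂ = 125.15 K. At constant pressure, ΔS = nC_p ln(T₂/T₁) with C_p = 7R/2 = 29.1 J mol⁻¹ K⁻¹.
ΔS = 1.83 × 29.1 × ln(125.15/318.65) = -49.8 J/K.

ΔS = -49.8 J/K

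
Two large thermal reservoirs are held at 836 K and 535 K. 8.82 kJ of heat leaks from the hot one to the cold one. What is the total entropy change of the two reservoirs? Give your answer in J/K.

ΔS_hot = −Q/T_H = −8820/836 = -10.55 J/K and ΔS_cold = +Q/T_C = 8820/535 = 16.49 J/K.
ΔS_total = -10.55 + 16.49 = 5.94 J/K, positive as the second law requires.

ΔS_total = 5.94 J/K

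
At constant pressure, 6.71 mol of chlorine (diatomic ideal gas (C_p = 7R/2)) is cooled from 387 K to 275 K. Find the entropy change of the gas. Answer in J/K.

ΔS = -66.7 J/K

At constant pressure, ΔS = nC_p ln(T₂/T₁) with C_p = 7R/2 = 29.1 J mol⁻¹ K⁻¹.
ΔS = 6.71 × 29.1 × ln(275/387) = -66.7 J/K.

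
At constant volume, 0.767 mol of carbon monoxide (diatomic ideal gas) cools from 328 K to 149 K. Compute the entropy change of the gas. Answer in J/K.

At constant volume, ΔS = nC_V ln(T₂/T₁) with C_V = 5R/2 = 20.79 J mol⁻¹ K⁻¹.
ΔS = 0.767 × 20.79 × ln(149/328) = -12.6 J/K.

ΔS = -12.6 J/K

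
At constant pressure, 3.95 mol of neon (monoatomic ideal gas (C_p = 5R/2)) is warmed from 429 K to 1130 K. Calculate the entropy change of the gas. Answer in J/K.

ΔS = 79.5 J/K

At constant pressure, ΔS = nC_p ln(T₂/T₁) with C_p = 5R/2 = 20.79 J mol⁻¹ K⁻¹.
ΔS = 3.95 × 20.79 × ln(1130/429) = 79.5 J/K.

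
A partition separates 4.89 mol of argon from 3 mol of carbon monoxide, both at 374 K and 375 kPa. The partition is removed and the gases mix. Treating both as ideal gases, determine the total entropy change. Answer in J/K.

Mole fractions: x_A = 4.89/7.89 = 0.62, x_B = 0.38.
ΔS_mix = −R(n_A ln x_A + n_B ln x_B) = −8.314 × (4.89 ln 0.62 + 3 ln 0.38) = 43.6 J/K.

ΔS_mix = 43.6 J/K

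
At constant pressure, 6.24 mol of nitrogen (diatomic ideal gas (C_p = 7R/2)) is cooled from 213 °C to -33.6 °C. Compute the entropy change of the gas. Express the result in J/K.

ΔS = -129 J/K

In kelvin: T₁ = 486.15 K, T₂ = 239.55 K. At constant pressure, ΔS = nC_p ln(T₂/T₁) with C_p = 7R/2 = 29.1 J mol⁻¹ K⁻¹.
ΔS = 6.24 × 29.1 × ln(239.55/486.15) = -129 J/K.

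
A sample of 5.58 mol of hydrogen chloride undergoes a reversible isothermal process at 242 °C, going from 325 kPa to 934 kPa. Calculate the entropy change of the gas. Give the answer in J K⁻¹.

For an isothermal ideal gas ΔS_gas = nR ln(P₁/P₂) = 5.58 × 8.314 × ln(325/934) = -49 J/K.

ΔS_gas = -49 J/K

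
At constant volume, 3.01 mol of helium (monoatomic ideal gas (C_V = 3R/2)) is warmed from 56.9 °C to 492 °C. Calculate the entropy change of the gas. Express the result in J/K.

ΔS = 31.6 J/K

In kelvin: T₁ = 330.05 K, T₂ = 765.15 K. At constant volume, ΔS = nC_V ln(T₂/T₁) with C_V = 3R/2 = 12.47 J mol⁻¹ K⁻¹.
ΔS = 3.01 × 12.47 × ln(765.15/330.05) = 31.6 J/K.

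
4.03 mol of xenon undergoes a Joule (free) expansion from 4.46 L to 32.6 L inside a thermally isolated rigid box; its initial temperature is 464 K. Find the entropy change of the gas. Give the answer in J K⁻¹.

For an ideal gas in free expansion Q = 0 and W = 0, so T is unchanged.
Entropy is a state function; using a reversible isothermal path, ΔS_gas = nR ln(V₂/V₁) = 4.03 × 8.314 × ln(32.6/4.46) = 66.6 J/K.

ΔS_gas = 66.6 J/K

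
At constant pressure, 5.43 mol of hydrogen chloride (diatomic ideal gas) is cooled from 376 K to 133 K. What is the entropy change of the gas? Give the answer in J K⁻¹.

At constant pressure, ΔS = nC_p ln(T₂/T₁) with C_p = 7R/2 = 29.1 J mol⁻¹ K⁻¹.
ΔS = 5.43 × 29.1 × ln(133/376) = -164 J/K.

ΔS = -164 J/K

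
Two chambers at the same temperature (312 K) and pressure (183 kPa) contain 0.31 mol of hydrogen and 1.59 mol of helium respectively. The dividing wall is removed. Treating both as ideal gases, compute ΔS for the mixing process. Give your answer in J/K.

Mole fractions: x_A = 0.31/1.9 = 0.163, x_B = 0.837.
ΔS_mix = −R(n_A ln x_A + n_B ln x_B) = −8.314 × (0.31 ln 0.163 + 1.59 ln 0.837) = 7.03 J/K.

ΔS_mix = 7.03 J/K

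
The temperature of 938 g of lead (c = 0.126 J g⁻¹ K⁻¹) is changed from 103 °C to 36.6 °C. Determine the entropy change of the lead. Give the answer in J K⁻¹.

In kelvin: T₁ = 376.15 K, T₂ = 309.75 K. ΔS = ∫dQ_rev/T = m c ln(T₂/T₁) = 938 × 0.126 × ln(309.75/376.15) = -23 J/K.

ΔS = -23 J/K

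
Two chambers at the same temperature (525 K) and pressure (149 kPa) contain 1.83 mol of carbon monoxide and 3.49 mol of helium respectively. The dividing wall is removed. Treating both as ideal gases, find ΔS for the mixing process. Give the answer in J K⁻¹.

Mole fractions: x_A = 1.83/5.32 = 0.344, x_B = 0.656.
ΔS_mix = −R(n_A ln x_A + n_B ln x_B) = −8.314 × (1.83 ln 0.344 + 3.49 ln 0.656) = 28.5 J/K.

ΔS_mix = 28.5 J/K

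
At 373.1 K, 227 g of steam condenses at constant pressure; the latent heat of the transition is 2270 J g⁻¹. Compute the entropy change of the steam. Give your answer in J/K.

Heat released by the substance: Q = −mL = −227 × 2270 = −515290 J.
At constant T, ΔS = Q_rev/T = −515290 / 373.1 = -1380 J/K.

ΔS = -1380 J/K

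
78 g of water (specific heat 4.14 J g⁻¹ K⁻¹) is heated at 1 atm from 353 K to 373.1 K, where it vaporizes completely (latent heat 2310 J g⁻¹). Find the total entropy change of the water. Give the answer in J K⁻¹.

ΔS = 501 J/K

Warming step: ΔS₁ = m c ln(T_tr/T_i) = 78 × 4.14 × ln(373.1/353) = 17.88 J/K.
Phase change: ΔS₂ = +mL/T_tr = 78 × 2310 / 373.1 = 482.9 J/K.
ΔS_total = (17.88) + (482.9) = 501 J/K.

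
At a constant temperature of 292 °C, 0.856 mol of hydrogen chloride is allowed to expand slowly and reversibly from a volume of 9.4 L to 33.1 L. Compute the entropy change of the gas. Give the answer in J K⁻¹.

For an isothermal ideal gas ΔS_gas = nR ln(V₂/V₁) = 0.856 × 8.314 × ln(33.1/9.4) = 8.96 J/K.

ΔS_gas = 8.96 J/K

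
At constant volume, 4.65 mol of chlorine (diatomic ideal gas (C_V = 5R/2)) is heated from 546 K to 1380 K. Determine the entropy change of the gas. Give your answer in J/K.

At constant volume, ΔS = nC_V ln(T₂/T₁) with C_V = 5R/2 = 20.79 J mol⁻¹ K⁻¹.
ΔS = 4.65 × 20.79 × ln(1380/546) = 89.6 J/K.

ΔS = 89.6 J/K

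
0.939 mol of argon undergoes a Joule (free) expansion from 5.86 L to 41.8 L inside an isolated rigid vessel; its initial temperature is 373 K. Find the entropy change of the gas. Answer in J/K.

For an ideal gas in free expansion Q = 0 and W = 0, so T is unchanged.
Entropy is a state function; using a reversible isothermal path, ΔS_gas = nR ln(V₂/V₁) = 0.939 × 8.314 × ln(41.8/5.86) = 15.3 J/K.

ΔS_gas = 15.3 J/K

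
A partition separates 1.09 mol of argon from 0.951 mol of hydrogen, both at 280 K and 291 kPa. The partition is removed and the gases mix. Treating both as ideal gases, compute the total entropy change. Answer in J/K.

Mole fractions: x_A = 1.09/2.04 = 0.534, x_B = 0.466.
ΔS_mix = −R(n_A ln x_A + n_B ln x_B) = −8.314 × (1.09 ln 0.534 + 0.951 ln 0.466) = 11.7 J/K.

ΔS_mix = 11.7 J/K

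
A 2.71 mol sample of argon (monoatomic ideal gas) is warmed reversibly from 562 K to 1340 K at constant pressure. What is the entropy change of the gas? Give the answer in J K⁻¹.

ΔS = 48.9 J/K

At constant pressure, ΔS = nC_p ln(T₂/T₁) with C_p = 5R/2 = 20.79 J mol⁻¹ K⁻¹.
ΔS = 2.71 × 20.79 × ln(1340/562) = 48.9 J/K.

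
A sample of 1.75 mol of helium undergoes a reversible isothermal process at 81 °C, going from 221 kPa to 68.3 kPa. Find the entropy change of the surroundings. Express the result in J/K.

ΔS_surr = -17.1 J/K

For an isothermal ideal gas ΔS_gas = nR ln(P₁/P₂) = 1.75 × 8.314 × ln(221/68.3) = 17.1 J/K.
The process is reversible, so ΔS_surr = −ΔS_gas = -17.1 J/K and ΔS_universe = 0.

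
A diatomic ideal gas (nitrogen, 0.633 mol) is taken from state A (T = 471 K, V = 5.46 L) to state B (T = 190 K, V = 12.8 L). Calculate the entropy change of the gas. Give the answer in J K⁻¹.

ΔS = -7.46 J/K

Entropy is a state function: ΔS = nC_V ln(T₂/T₁) + nR ln(V₂/V₁), with C_V = 5R/2 = 20.79 J mol⁻¹ K⁻¹ for a diatomic ideal gas.
ΔS = 0.633 × [20.79 × ln(190/471) + 8.314 × ln(12.8/5.46)] = -7.46 J/K.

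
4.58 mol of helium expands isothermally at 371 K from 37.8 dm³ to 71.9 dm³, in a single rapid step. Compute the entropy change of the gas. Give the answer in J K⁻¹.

Entropy is a state function, so ΔS_gas depends only on the end states.
For an isothermal ideal gas ΔS_gas = nR ln(V₂/V₁) = 4.58 × 8.314 × ln(71.9/37.8) = 24.5 J/K.

ΔS_gas = 24.5 J/K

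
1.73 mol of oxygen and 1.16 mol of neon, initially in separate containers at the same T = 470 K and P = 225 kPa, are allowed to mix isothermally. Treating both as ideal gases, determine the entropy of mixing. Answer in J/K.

Mole fractions: x_A = 1.73/2.89 = 0.599, x_B = 0.401.
ΔS_mix = −R(n_A ln x_A + n_B ln x_B) = −8.314 × (1.73 ln 0.599 + 1.16 ln 0.401) = 16.2 J/K.

ΔS_mix = 16.2 J/K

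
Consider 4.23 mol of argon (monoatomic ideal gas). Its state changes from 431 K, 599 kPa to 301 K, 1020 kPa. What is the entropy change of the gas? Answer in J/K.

ΔS = nC_p ln(T₂/T₁) − nR ln(P₂/P₁), with C_p = 5R/2 = 20.79 J mol⁻¹ K⁻¹ for a monoatomic ideal gas.
ΔS = 4.23 × [20.79 × ln(301/431) − 8.314 × ln(1020/599)] = -50.3 J/K.

ΔS = -50.3 J/K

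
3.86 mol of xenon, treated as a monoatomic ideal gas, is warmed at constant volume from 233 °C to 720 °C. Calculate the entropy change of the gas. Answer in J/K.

In kelvin: T₁ = 506.15 K, T₂ = 993.15 K. At constant volume, ΔS = nC_V ln(T₂/T₁) with C_V = 3R/2 = 12.47 J mol⁻¹ K⁻¹.
ΔS = 3.86 × 12.47 × ln(993.15/506.15) = 32.4 J/K.

ΔS = 32.4 J/K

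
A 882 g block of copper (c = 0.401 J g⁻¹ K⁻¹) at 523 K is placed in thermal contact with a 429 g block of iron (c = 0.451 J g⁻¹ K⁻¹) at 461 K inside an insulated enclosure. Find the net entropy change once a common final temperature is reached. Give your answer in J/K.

Energy balance: T_f = (m₁c₁T₁ + m₂c₂T₂)/(m₁c₁ + m₂c₂) = 501.08 K.
ΔS₁ = m₁c₁ ln(T_f/T₁) = 353.682 × ln(501.08/523) = -15.146 J/K.
ΔS₂ = m₂c₂ ln(T_f/T₂) = 193.479 × ln(501.08/461) = 16.129 J/K.
ΔS_total = -15.146 + 16.129 = 0.983 J/K.

ΔS_total = 0.983 J/K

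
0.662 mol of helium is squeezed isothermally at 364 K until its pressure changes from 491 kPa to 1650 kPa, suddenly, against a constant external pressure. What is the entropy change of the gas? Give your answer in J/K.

ΔS_gas = -6.67 J/K

Entropy is a state function, so ΔS_gas depends only on the end states.
For an isothermal ideal gas ΔS_gas = nR ln(P₁/P₂) = 0.662 × 8.314 × ln(491/1650) = -6.67 J/K.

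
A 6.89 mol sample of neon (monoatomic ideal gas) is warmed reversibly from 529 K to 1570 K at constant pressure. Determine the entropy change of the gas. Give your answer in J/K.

At constant pressure, ΔS = nC_p ln(T₂/T₁) with C_p = 5R/2 = 20.79 J mol⁻¹ K⁻¹.
ΔS = 6.89 × 20.79 × ln(1570/529) = 156 J/K.

ΔS = 156 J/K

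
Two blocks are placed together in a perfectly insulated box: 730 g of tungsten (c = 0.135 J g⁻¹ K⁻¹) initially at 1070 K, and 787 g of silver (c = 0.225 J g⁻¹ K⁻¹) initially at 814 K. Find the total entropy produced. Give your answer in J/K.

ΔS_total = 2.42 J/K

Energy balance: T_f = (m₁c₁T₁ + m₂c₂T₂)/(m₁c₁ + m₂c₂) = 905.53 K.
ΔS₁ = m₁c₁ ln(T_f/T₁) = 98.55 × ln(905.53/1070) = -16.45 J/K.
ΔS₂ = m₂c₂ ln(T_f/T₂) = 177.075 × ln(905.53/814) = 18.87 J/K.
ΔS_total = -16.45 + 18.87 = 2.42 J/K.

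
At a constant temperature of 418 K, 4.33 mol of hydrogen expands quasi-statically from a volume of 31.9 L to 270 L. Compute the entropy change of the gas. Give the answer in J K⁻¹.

For an isothermal ideal gas ΔS_gas = nR ln(V₂/V₁) = 4.33 × 8.314 × ln(270/31.9) = 76.9 J/K.

ΔS_gas = 76.9 J/K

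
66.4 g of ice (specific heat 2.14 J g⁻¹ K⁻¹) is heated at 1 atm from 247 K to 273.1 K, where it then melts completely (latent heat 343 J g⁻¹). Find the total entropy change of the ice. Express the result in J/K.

Warming step: ΔS₁ = m c ln(T_tr/T_i) = 66.4 × 2.14 × ln(273.1/247) = 14.27 J/K.
Phase change: ΔS₂ = +mL/T_tr = 66.4 × 343 / 273.1 = 83.4 J/K.
ΔS_total = (14.27) + (83.4) = 97.7 J/K.

ΔS = 97.7 J/K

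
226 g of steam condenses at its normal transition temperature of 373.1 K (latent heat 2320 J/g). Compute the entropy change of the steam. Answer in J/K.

Heat released by the substance: Q = −mL = −226 × 2320 = −524320 J.
At constant T, ΔS = Q_rev/T = −524320 / 373.1 = -1410 J/K.

ΔS = -1410 J/K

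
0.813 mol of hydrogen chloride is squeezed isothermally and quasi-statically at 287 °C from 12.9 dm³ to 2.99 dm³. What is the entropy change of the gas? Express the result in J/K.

ΔS_gas = -9.88 J/K

For an isothermal ideal gas ΔS_gas = nR ln(V₂/V₁) = 0.813 × 8.314 × ln(2.99/12.9) = -9.88 J/K.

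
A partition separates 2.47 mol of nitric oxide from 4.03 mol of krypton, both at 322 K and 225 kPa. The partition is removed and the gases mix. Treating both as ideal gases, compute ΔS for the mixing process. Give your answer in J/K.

Mole fractions: x_A = 2.47/6.5 = 0.38, x_B = 0.62.
ΔS_mix = −R(n_A ln x_A + n_B ln x_B) = −8.314 × (2.47 ln 0.38 + 4.03 ln 0.62) = 35.9 J/K.

ΔS_mix = 35.9 J/K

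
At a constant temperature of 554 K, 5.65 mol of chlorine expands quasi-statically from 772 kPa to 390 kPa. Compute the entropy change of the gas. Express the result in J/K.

ΔS_gas = 32.1 J/K

For an isothermal ideal gas ΔS_gas = nR ln(P₁/P₂) = 5.65 × 8.314 × ln(772/390) = 32.1 J/K.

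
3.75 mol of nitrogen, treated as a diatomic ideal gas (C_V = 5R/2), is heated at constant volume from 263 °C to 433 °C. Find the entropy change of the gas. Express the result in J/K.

In kelvin: T₁ = 536.15 K, T₂ = 706.15 K. At constant volume, ΔS = nC_V ln(T₂/T₁) with C_V = 5R/2 = 20.79 J mol⁻¹ K⁻¹.
ΔS = 3.75 × 20.79 × ln(706.15/536.15) = 21.5 J/K.

ΔS = 21.5 J/K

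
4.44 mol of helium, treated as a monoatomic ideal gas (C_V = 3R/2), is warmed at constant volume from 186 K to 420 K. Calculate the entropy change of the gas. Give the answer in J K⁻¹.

ΔS = 45.1 J/K

At constant volume, ΔS = nC_V ln(T₂/T₁) with C_V = 3R/2 = 12.47 J mol⁻¹ K⁻¹.
ΔS = 4.44 × 12.47 × ln(420/186) = 45.1 J/K.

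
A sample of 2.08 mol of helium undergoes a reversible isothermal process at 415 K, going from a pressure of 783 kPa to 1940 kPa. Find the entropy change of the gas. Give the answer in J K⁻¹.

For an isothermal ideal gas ΔS_gas = nR ln(P₁/P₂) = 2.08 × 8.314 × ln(783/1940) = -15.7 J/K.

ΔS_gas = -15.7 J/K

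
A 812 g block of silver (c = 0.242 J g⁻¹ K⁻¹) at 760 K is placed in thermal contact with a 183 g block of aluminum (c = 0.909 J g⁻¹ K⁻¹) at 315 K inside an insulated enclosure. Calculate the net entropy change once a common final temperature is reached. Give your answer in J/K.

ΔS_total = 33.1 J/K

Energy balance: T_f = (m₁c₁T₁ + m₂c₂T₂)/(m₁c₁ + m₂c₂) = 555.99 K.
ΔS₁ = m₁c₁ ln(T_f/T₁) = 196.504 × ln(555.99/760) = -61.42 J/K.
ΔS₂ = m₂c₂ ln(T_f/T₂) = 166.347 × ln(555.99/315) = 94.52 J/K.
ΔS_total = -61.42 + 94.52 = 33.1 J/K.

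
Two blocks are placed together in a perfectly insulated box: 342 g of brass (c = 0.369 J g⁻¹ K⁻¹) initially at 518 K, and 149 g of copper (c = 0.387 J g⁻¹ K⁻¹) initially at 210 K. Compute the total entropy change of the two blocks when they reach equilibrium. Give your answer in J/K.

ΔS_total = 14.1 J/K

Energy balance: T_f = (m₁c₁T₁ + m₂c₂T₂)/(m₁c₁ + m₂c₂) = 421.4 K.
ΔS₁ = m₁c₁ ln(T_f/T₁) = 126.198 × ln(421.4/518) = -26.05 J/K.
ΔS₂ = m₂c₂ ln(T_f/T₂) = 57.663 × ln(421.4/210) = 40.16 J/K.
ΔS_total = -26.05 + 40.16 = 14.1 J/K.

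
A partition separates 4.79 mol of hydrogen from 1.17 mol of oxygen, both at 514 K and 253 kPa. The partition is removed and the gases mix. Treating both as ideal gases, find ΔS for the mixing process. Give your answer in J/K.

Mole fractions: x_A = 4.79/5.96 = 0.804, x_B = 0.196.
ΔS_mix = −R(n_A ln x_A + n_B ln x_B) = −8.314 × (4.79 ln 0.804 + 1.17 ln 0.196) = 24.5 J/K.

ΔS_mix = 24.5 J/K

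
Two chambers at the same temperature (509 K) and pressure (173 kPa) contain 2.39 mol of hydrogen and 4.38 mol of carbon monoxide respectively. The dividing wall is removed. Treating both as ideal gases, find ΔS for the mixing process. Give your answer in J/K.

Mole fractions: x_A = 2.39/6.77 = 0.353, x_B = 0.647.
ΔS_mix = −R(n_A ln x_A + n_B ln x_B) = −8.314 × (2.39 ln 0.353 + 4.38 ln 0.647) = 36.5 J/K.

ΔS_mix = 36.5 J/K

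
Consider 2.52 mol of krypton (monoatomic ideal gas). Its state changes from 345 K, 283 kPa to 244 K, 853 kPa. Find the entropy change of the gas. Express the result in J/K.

ΔS = nC_p ln(T₂/T₁) − nR ln(P₂/P₁), with C_p = 5R/2 = 20.79 J mol⁻¹ K⁻¹ for a monoatomic ideal gas.
ΔS = 2.52 × [20.79 × ln(244/345) − 8.314 × ln(853/283)] = -41.3 J/K.

ΔS = -41.3 J/K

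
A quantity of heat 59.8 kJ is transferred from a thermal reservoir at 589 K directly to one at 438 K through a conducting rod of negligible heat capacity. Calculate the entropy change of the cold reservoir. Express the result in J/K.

The cold reservoir gains heat Q, so ΔS_cold = +Q/T_C = 59800/438 = 137 J/K.

ΔS_cold = 137 J/K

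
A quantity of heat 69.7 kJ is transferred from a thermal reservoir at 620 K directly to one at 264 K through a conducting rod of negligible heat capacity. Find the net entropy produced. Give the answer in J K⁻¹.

ΔS_hot = −Q/T_H = −69700/620 = -112.4 J/K and ΔS_cold = +Q/T_C = 69700/264 = 264 J/K.
ΔS_total = -112.4 + 264 = 152 J/K, positive as the second law requires.

ΔS_total = 152 J/K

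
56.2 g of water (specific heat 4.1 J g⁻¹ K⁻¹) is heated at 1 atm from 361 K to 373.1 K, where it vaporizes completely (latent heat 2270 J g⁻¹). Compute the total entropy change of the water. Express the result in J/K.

Warming step: ΔS₁ = m c ln(T_tr/T_i) = 56.2 × 4.1 × ln(373.1/361) = 7.5966 J/K.
Phase change: ΔS₂ = +mL/T_tr = 56.2 × 2270 / 373.1 = 341.93 J/K.
ΔS_total = (7.5966) + (341.93) = 350 J/K.

ΔS = 350 J/K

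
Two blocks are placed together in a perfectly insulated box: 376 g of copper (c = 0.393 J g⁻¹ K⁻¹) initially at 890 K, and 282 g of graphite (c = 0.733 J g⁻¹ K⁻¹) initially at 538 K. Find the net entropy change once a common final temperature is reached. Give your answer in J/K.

Energy balance: T_f = (m₁c₁T₁ + m₂c₂T₂)/(m₁c₁ + m₂c₂) = 684.74 K.
ΔS₁ = m₁c₁ ln(T_f/T₁) = 147.768 × ln(684.74/890) = -38.74 J/K.
ΔS₂ = m₂c₂ ln(T_f/T₂) = 206.706 × ln(684.74/538) = 49.85 J/K.
ΔS_total = -38.74 + 49.85 = 11.1 J/K.

ΔS_total = 11.1 J/K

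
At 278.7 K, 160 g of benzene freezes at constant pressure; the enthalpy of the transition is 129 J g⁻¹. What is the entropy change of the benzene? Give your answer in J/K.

ΔS = -74.1 J/K

Heat released by the substance: Q = −mL = −160 × 129 = −20640 J.
At constant T, ΔS = Q_rev/T = −20640 / 278.7 = -74.1 J/K.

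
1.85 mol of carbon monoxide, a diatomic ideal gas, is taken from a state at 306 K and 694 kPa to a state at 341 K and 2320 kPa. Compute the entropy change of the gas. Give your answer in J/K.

ΔS = nC_p ln(T₂/T₁) − nR ln(P₂/P₁), with C_p = 7R/2 = 29.1 J mol⁻¹ K⁻¹ for a diatomic ideal gas.
ΔS = 1.85 × [29.1 × ln(341/306) − 8.314 × ln(2320/694)] = -12.7 J/K.

ΔS = -12.7 J/K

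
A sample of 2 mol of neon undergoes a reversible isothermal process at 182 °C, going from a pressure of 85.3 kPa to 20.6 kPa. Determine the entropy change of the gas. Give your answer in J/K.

For an isothermal ideal gas ΔS_gas = nR ln(P₁/P₂) = 2 × 8.314 × ln(85.3/20.6) = 23.6 J/K.

ΔS_gas = 23.6 J/K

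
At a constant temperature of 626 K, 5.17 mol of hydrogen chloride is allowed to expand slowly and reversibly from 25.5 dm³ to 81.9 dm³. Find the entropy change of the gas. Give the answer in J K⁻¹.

For an isothermal ideal gas ΔS_gas = nR ln(V₂/V₁) = 5.17 × 8.314 × ln(81.9/25.5) = 50.2 J/K.

ΔS_gas = 50.2 J/K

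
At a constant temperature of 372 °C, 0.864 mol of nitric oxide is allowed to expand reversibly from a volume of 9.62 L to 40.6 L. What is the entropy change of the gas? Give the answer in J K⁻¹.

For an isothermal ideal gas ΔS_gas = nR ln(V₂/V₁) = 0.864 × 8.314 × ln(40.6/9.62) = 10.3 J/K.

ΔS_gas = 10.3 J/K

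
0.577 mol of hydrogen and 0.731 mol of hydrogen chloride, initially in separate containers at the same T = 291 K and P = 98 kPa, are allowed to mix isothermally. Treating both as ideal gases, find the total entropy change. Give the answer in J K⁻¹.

Mole fractions: x_A = 0.577/1.31 = 0.441, x_B = 0.559.
ΔS_mix = −R(n_A ln x_A + n_B ln x_B) = −8.314 × (0.577 ln 0.441 + 0.731 ln 0.559) = 7.46 J/K.

ΔS_mix = 7.46 J/K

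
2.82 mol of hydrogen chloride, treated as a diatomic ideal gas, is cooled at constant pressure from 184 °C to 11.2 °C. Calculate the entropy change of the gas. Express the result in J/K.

ΔS = -39 J/K

In kelvin: T₁ = 457.15 K, T₂ = 284.35 K. At constant pressure, ΔS = nC_p ln(T₂/T₁) with C_p = 7R/2 = 29.1 J mol⁻¹ K⁻¹.
ΔS = 2.82 × 29.1 × ln(284.35/457.15) = -39 J/K.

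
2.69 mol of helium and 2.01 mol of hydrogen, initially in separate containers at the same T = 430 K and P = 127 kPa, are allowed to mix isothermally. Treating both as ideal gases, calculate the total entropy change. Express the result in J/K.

Mole fractions: x_A = 2.69/4.7 = 0.572, x_B = 0.428.
ΔS_mix = −R(n_A ln x_A + n_B ln x_B) = −8.314 × (2.69 ln 0.572 + 2.01 ln 0.428) = 26.7 J/K.

ΔS_mix = 26.7 J/K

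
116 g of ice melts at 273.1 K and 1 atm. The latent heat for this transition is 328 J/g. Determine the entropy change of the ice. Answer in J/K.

Heat absorbed by the substance: Q = mL = 116 × 328 = 38048 J.
At constant T, ΔS = Q_rev/T = 38048 / 273.1 = 139 J/K.

ΔS = 139 J/K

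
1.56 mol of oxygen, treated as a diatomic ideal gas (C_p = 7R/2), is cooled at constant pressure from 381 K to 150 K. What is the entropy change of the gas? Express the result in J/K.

At constant pressure, ΔS = nC_p ln(T₂/T₁) with C_p = 7R/2 = 29.1 J mol⁻¹ K⁻¹.
ΔS = 1.56 × 29.1 × ln(150/381) = -42.3 J/K.

ΔS = -42.3 J/K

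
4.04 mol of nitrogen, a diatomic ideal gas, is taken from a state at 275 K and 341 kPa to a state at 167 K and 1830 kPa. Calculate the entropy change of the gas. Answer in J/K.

ΔS = nC_p ln(T₂/T₁) − nR ln(P₂/P₁), with C_p = 7R/2 = 29.1 J mol⁻¹ K⁻¹ for a diatomic ideal gas.
ΔS = 4.04 × [29.1 × ln(167/275) − 8.314 × ln(1830/341)] = -115 J/K.

ΔS = -115 J/K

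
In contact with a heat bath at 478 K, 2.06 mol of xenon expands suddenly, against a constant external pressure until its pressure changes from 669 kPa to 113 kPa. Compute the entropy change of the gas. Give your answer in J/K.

Entropy is a state function, so ΔS_gas depends only on the end states.
For an isothermal ideal gas ΔS_gas = nR ln(P₁/P₂) = 2.06 × 8.314 × ln(669/113) = 30.5 J/K.

ΔS_gas = 30.5 J/K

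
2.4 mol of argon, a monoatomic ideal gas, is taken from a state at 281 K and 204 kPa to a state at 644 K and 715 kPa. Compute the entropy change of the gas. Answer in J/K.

ΔS = nC_p ln(T₂/T₁) − nR ln(P₂/P₁), with C_p = 5R/2 = 20.79 J mol⁻¹ K⁻¹ for a monoatomic ideal gas.
ΔS = 2.4 × [20.79 × ln(644/281) − 8.314 × ln(715/204)] = 16.3 J/K.

ΔS = 16.3 J/K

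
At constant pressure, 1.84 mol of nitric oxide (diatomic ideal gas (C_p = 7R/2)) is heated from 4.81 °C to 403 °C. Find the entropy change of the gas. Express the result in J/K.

ΔS = 47.6 J/K

In kelvin: T₁ = 277.96 K, T₂ = 676.15 K. At constant pressure, ΔS = nC_p ln(T₂/T₁) with C_p = 7R/2 = 29.1 J mol⁻¹ K⁻¹.
ΔS = 1.84 × 29.1 × ln(676.15/277.96) = 47.6 J/K.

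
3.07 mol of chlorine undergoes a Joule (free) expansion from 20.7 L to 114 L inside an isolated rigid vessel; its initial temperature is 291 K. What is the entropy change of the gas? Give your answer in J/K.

ΔS_gas = 43.5 J/K

For an ideal gas in free expansion Q = 0 and W = 0, so T is unchanged.
Entropy is a state function; using a reversible isothermal path, ΔS_gas = nR ln(V₂/V₁) = 3.07 × 8.314 × ln(114/20.7) = 43.5 J/K.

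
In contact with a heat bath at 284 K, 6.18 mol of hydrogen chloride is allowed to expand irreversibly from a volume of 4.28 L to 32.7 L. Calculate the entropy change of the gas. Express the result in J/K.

ΔS_gas = 104 J/K

Entropy is a state function, so ΔS_gas depends only on the end states.
For an isothermal ideal gas ΔS_gas = nR ln(V₂/V₁) = 6.18 × 8.314 × ln(32.7/4.28) = 104 J/K.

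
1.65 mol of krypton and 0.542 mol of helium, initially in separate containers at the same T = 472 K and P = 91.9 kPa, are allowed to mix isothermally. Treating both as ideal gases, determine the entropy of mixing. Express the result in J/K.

ΔS_mix = 10.2 J/K

Mole fractions: x_A = 1.65/2.19 = 0.753, x_B = 0.247.
ΔS_mix = −R(n_A ln x_A + n_B ln x_B) = −8.314 × (1.65 ln 0.753 + 0.542 ln 0.247) = 10.2 J/K.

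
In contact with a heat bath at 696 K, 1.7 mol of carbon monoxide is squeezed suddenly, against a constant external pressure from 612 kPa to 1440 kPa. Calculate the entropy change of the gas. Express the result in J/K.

Entropy is a state function, so ΔS_gas depends only on the end states.
For an isothermal ideal gas ΔS_gas = nR ln(P₁/P₂) = 1.7 × 8.314 × ln(612/1440) = -12.1 J/K.

ΔS_gas = -12.1 J/K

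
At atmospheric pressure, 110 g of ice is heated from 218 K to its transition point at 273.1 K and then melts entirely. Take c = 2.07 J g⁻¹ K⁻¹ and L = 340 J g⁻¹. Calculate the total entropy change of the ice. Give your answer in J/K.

ΔS = 188 J/K

Warming step: ΔS₁ = m c ln(T_tr/T_i) = 110 × 2.07 × ln(273.1/218) = 51.31 J/K.
Phase change: ΔS₂ = +mL/T_tr = 110 × 340 / 273.1 = 136.9 J/K.
ΔS_total = (51.31) + (136.9) = 188 J/K.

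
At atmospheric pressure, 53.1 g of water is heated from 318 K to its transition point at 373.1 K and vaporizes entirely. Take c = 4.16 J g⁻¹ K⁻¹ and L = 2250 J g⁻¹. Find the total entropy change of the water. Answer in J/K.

ΔS = 356 J/K

Warming step: ΔS₁ = m c ln(T_tr/T_i) = 53.1 × 4.16 × ln(373.1/318) = 35.3 J/K.
Phase change: ΔS₂ = +mL/T_tr = 53.1 × 2250 / 373.1 = 320.2 J/K.
ΔS_total = (35.3) + (320.2) = 356 J/K.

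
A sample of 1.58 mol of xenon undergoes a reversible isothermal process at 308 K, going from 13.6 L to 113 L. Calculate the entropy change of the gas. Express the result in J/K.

For an isothermal ideal gas ΔS_gas = nR ln(V₂/V₁) = 1.58 × 8.314 × ln(113/13.6) = 27.8 J/K.

ΔS_gas = 27.8 J/K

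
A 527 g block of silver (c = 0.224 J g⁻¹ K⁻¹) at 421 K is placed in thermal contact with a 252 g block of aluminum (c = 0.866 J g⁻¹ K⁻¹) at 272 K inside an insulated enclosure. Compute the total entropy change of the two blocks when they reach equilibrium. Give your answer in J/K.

Energy balance: T_f = (m₁c₁T₁ + m₂c₂T₂)/(m₁c₁ + m₂c₂) = 324.31 K.
ΔS₁ = m₁c₁ ln(T_f/T₁) = 118.048 × ln(324.31/421) = -30.8 J/K.
ΔS₂ = m₂c₂ ln(T_f/T₂) = 218.232 × ln(324.31/272) = 38.38 J/K.
ΔS_total = -30.8 + 38.38 = 7.58 J/K.

ΔS_total = 7.58 J/K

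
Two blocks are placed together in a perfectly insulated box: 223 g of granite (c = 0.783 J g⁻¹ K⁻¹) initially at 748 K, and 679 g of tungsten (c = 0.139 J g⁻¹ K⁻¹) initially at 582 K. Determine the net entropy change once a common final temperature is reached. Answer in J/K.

ΔS_total = 1.88 J/K

Energy balance: T_f = (m₁c₁T₁ + m₂c₂T₂)/(m₁c₁ + m₂c₂) = 689.76 K.
ΔS₁ = m₁c₁ ln(T_f/T₁) = 174.609 × ln(689.76/748) = -14.15 J/K.
ΔS₂ = m₂c₂ ln(T_f/T₂) = 94.381 × ln(689.76/582) = 16.03 J/K.
ΔS_total = -14.15 + 16.03 = 1.88 J/K.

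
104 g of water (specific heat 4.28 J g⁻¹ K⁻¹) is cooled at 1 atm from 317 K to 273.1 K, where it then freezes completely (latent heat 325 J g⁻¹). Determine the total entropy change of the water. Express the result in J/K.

Cooling step: ΔS₁ = m c ln(T_tr/T_i) = 104 × 4.28 × ln(273.1/317) = -66.35 J/K.
Phase change: ΔS₂ = −mL/T_tr = −104 × 325 / 273.1 = -123.8 J/K.
ΔS_total = (-66.35) + (-123.8) = -190 J/K.

ΔS = -190 J/K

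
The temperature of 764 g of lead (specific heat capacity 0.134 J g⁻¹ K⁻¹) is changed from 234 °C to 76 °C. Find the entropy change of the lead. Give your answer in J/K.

In kelvin: T₁ = 507.15 K, T₂ = 349.15 K. ΔS = ∫dQ_rev/T = m c ln(T₂/T₁) = 764 × 0.134 × ln(349.15/507.15) = -38.2 J/K.

ΔS = -38.2 J/K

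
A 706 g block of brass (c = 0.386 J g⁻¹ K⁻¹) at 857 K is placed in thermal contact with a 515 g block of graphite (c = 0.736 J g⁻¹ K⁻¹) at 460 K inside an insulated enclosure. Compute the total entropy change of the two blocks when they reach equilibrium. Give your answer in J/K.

Energy balance: T_f = (m₁c₁T₁ + m₂c₂T₂)/(m₁c₁ + m₂c₂) = 626.05 K.
ΔS₁ = m₁c₁ ln(T_f/T₁) = 272.516 × ln(626.05/857) = -85.57 J/K.
ΔS₂ = m₂c₂ ln(T_f/T₂) = 379.04 × ln(626.05/460) = 116.8 J/K.
ΔS_total = -85.57 + 116.8 = 31.2 J/K.

ΔS_total = 31.2 J/K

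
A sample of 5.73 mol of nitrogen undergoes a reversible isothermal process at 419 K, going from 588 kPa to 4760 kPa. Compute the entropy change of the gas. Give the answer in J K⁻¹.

For an isothermal ideal gas ΔS_gas = nR ln(P₁/P₂) = 5.73 × 8.314 × ln(588/4760) = -99.6 J/K.

ΔS_gas = -99.6 J/K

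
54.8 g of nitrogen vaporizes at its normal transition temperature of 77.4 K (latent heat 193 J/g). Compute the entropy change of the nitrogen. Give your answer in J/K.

Heat absorbed by the substance: Q = mL = 54.8 × 193 = 10576.4 J.
At constant T, ΔS = Q_rev/T = 10576.4 / 77.4 = 137 J/K.

ΔS = 137 J/K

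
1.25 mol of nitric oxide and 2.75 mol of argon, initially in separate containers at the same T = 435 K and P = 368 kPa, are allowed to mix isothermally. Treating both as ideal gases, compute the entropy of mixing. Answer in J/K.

Mole fractions: x_A = 1.25/4 = 0.312, x_B = 0.688.
ΔS_mix = −R(n_A ln x_A + n_B ln x_B) = −8.314 × (1.25 ln 0.312 + 2.75 ln 0.688) = 20.7 J/K.

ΔS_mix = 20.7 J/K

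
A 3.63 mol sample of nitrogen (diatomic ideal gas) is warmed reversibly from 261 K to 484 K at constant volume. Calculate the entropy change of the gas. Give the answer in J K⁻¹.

ΔS = 46.6 J/K

At constant volume, ΔS = nC_V ln(T₂/T₁) with C_V = 5R/2 = 20.79 J mol⁻¹ K⁻¹.
ΔS = 3.63 × 20.79 × ln(484/261) = 46.6 J/K.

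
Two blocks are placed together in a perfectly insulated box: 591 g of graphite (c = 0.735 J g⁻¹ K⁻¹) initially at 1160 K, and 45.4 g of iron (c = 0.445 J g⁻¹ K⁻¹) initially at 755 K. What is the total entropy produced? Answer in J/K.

ΔS_total = 1.57 J/K

Energy balance: T_f = (m₁c₁T₁ + m₂c₂T₂)/(m₁c₁ + m₂c₂) = 1142 K.
ΔS₁ = m₁c₁ ln(T_f/T₁) = 434.385 × ln(1142/1160) = -6.793 J/K.
ΔS₂ = m₂c₂ ln(T_f/T₂) = 20.203 × ln(1142/755) = 8.36 J/K.
ΔS_total = -6.793 + 8.36 = 1.57 J/K.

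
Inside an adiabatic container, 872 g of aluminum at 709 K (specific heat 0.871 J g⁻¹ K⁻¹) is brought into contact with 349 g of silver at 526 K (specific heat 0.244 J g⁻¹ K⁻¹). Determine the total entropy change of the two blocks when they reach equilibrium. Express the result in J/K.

Energy balance: T_f = (m₁c₁T₁ + m₂c₂T₂)/(m₁c₁ + m₂c₂) = 690.55 K.
ΔS₁ = m₁c₁ ln(T_f/T₁) = 759.512 × ln(690.55/709) = -20.03 J/K.
ΔS₂ = m₂c₂ ln(T_f/T₂) = 85.156 × ln(690.55/526) = 23.18 J/K.
ΔS_total = -20.03 + 23.18 = 3.15 J/K.

ΔS_total = 3.15 J/K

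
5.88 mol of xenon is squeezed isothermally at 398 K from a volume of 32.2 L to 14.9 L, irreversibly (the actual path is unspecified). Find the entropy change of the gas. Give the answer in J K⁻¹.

Entropy is a state function, so ΔS_gas depends only on the end states.
For an isothermal ideal gas ΔS_gas = nR ln(V₂/V₁) = 5.88 × 8.314 × ln(14.9/32.2) = -37.7 J/K.

ΔS_gas = -37.7 J/K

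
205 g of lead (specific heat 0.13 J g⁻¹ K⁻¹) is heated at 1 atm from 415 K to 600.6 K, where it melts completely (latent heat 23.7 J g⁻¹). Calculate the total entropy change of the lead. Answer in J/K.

Warming step: ΔS₁ = m c ln(T_tr/T_i) = 205 × 0.13 × ln(600.6/415) = 9.851 J/K.
Phase change: ΔS₂ = +mL/T_tr = 205 × 23.7 / 600.6 = 8.089 J/K.
ΔS_total = (9.851) + (8.089) = 17.9 J/K.

ΔS = 17.9 J/K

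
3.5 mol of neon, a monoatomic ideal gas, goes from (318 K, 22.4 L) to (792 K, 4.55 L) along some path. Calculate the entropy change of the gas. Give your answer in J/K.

ΔS = -6.55 J/K

Entropy is a state function: ΔS = nC_V ln(T₂/T₁) + nR ln(V₂/V₁), with C_V = 3R/2 = 12.47 J mol⁻¹ K⁻¹ for a monoatomic ideal gas.
ΔS = 3.5 × [12.47 × ln(792/318) + 8.314 × ln(4.55/22.4)] = -6.55 J/K.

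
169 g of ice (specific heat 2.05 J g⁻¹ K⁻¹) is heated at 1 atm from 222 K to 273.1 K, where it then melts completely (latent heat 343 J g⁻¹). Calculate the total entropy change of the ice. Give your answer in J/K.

Warming step: ΔS₁ = m c ln(T_tr/T_i) = 169 × 2.05 × ln(273.1/222) = 71.77 J/K.
Phase change: ΔS₂ = +mL/T_tr = 169 × 343 / 273.1 = 212.3 J/K.
ΔS_total = (71.77) + (212.3) = 284 J/K.

ΔS = 284 J/K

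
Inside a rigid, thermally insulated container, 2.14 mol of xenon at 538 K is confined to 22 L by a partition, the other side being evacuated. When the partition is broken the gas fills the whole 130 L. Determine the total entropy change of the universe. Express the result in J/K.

ΔS_universe = 31.6 J/K

For an ideal gas in free expansion Q = 0 and W = 0, so T is unchanged.
Entropy is a state function; using a reversible isothermal path, ΔS_gas = nR ln(V₂/V₁) = 2.14 × 8.314 × ln(130/22) = 31.6 J/K.
The insulated surroundings exchange no heat, so ΔS_surr = 0 and ΔS_universe = ΔS_gas.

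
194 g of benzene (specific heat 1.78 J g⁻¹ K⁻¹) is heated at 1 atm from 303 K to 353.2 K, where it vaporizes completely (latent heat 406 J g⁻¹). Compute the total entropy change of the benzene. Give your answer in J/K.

Warming step: ΔS₁ = m c ln(T_tr/T_i) = 194 × 1.78 × ln(353.2/303) = 52.94 J/K.
Phase change: ΔS₂ = +mL/T_tr = 194 × 406 / 353.2 = 223 J/K.
ΔS_total = (52.94) + (223) = 276 J/K.

ΔS = 276 J/K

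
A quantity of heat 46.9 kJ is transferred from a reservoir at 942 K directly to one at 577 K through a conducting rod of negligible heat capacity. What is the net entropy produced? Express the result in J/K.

ΔS_total = 31.5 J/K

ΔS_hot = −Q/T_H = −46900/942 = -49.79 J/K and ΔS_cold = +Q/T_C = 46900/577 = 81.28 J/K.
ΔS_total = -49.79 + 81.28 = 31.5 J/K, positive as the second law requires.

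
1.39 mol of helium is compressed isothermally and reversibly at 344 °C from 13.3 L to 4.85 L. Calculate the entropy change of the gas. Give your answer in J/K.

ΔS_gas = -11.7 J/K

For an isothermal ideal gas ΔS_gas = nR ln(V₂/V₁) = 1.39 × 8.314 × ln(4.85/13.3) = -11.7 J/K.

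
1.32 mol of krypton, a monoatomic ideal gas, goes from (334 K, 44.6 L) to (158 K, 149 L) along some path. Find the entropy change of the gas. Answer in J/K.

ΔS = 0.915 J/K

Entropy is a state function: ΔS = nC_V ln(T₂/T₁) + nR ln(V₂/V₁), with C_V = 3R/2 = 12.47 J mol⁻¹ K⁻¹ for a monoatomic ideal gas.
ΔS = 1.32 × [12.47 × ln(158/334) + 8.314 × ln(149/44.6)] = 0.915 J/K.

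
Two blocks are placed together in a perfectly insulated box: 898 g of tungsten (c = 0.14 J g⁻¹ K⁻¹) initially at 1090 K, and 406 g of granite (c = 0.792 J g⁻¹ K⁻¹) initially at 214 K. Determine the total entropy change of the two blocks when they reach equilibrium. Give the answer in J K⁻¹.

Energy balance: T_f = (m₁c₁T₁ + m₂c₂T₂)/(m₁c₁ + m₂c₂) = 460.23 K.
ΔS₁ = m₁c₁ ln(T_f/T₁) = 125.72 × ln(460.23/1090) = -108.4 J/K.
ΔS₂ = m₂c₂ ln(T_f/T₂) = 321.552 × ln(460.23/214) = 246.2 J/K.
ΔS_total = -108.4 + 246.2 = 138 J/K.

ΔS_total = 138 J/K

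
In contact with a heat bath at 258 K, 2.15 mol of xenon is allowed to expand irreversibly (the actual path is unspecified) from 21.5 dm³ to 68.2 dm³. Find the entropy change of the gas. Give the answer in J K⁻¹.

ΔS_gas = 20.6 J/K

Entropy is a state function, so ΔS_gas depends only on the end states.
For an isothermal ideal gas ΔS_gas = nR ln(V₂/V₁) = 2.15 × 8.314 × ln(68.2/21.5) = 20.6 J/K.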